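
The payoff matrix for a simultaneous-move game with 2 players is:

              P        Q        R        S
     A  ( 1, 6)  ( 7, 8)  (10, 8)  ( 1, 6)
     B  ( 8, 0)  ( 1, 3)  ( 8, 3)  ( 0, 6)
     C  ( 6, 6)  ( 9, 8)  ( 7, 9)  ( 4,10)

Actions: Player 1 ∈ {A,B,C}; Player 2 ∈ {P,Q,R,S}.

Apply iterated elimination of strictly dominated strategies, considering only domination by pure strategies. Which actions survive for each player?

P2 drop P (Q beats it: A:8>6 B:3>0 C:8>6)
P1 drop B (A beats it: Q:7>1 R:10>8 S:1>0)
P1→{A,C} P2→{Q,R,S}

Remaining: P1:{A,C} P2:{Q,R,S}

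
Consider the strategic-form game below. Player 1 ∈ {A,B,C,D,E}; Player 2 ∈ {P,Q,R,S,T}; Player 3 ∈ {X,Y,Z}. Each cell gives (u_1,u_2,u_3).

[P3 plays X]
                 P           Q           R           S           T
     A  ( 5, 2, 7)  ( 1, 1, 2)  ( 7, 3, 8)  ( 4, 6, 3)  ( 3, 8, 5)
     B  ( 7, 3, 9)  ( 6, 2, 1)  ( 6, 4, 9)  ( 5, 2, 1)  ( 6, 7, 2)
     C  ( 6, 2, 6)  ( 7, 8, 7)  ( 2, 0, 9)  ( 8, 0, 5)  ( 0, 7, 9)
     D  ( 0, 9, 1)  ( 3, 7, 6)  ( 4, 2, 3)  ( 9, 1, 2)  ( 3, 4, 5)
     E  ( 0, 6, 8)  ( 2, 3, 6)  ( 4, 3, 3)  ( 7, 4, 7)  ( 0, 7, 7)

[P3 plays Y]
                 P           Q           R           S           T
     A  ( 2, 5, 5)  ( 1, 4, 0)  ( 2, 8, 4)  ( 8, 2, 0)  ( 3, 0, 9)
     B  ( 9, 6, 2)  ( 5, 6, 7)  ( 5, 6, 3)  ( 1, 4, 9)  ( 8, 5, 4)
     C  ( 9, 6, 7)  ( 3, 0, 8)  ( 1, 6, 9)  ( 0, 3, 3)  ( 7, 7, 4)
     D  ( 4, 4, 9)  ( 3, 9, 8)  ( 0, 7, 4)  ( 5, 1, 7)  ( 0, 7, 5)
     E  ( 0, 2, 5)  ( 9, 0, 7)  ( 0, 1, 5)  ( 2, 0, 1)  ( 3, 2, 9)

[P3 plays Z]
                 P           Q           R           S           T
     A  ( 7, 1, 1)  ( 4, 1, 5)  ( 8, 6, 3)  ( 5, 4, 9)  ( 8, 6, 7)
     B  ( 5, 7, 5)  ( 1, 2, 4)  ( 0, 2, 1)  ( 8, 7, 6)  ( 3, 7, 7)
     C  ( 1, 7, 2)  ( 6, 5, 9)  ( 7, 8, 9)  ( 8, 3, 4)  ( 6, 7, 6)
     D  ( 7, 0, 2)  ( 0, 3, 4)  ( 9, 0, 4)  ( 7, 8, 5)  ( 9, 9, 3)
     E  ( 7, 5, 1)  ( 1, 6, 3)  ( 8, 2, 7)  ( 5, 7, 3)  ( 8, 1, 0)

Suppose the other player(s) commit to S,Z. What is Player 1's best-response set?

u_1(A vs S,Z) = 5
u_1(B vs S,Z) = 8
u_1(C vs S,Z) = 8
u_1(D vs S,Z) = 7
u_1(E vs S,Z) = 5
max payoff 8 at {B,C}

argmax u_1 = {B,C}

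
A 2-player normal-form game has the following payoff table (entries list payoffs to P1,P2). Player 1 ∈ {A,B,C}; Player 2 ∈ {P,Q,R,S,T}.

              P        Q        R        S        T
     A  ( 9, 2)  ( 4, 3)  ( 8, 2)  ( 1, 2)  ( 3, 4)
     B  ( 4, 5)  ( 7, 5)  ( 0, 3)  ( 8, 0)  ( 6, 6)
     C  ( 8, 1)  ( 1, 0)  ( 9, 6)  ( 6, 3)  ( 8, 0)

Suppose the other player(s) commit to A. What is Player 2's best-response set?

argmax u_2 = {T}

u_2(P vs A) = 2
u_2(Q vs A) = 3
u_2(R vs A) = 2
u_2(S vs A) = 2
u_2(T vs A) = 4
max payoff 4 at {T}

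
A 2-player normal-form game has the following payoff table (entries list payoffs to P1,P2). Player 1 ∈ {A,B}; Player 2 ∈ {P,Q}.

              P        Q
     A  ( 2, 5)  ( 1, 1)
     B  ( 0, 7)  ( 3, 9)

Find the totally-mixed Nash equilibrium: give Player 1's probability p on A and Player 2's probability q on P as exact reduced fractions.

P1 indiff ⇒ q·2+(1-q)·1 = q·0+(1-q)·3 ⇒ q(2) = (1-q)(2) ⇒ q = 1/2
P2 indiff ⇒ p·5+(1-p)·7 = p·1+(1-p)·9 ⇒ p(4) = (1-p)(2) ⇒ p = 1/3

P1 mixes 1/3 on A; P2 mixes 1/2 on P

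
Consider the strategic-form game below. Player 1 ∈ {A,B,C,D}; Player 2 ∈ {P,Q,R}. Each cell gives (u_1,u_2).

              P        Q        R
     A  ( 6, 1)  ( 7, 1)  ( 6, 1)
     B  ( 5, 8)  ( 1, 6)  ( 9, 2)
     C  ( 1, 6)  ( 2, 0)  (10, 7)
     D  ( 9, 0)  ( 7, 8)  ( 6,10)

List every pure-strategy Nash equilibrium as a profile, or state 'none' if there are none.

NE set: (A,Q), (C,R)

(A,P): not NE [P1→D gives 9>6]
(A,Q): NE
(A,R): not NE [P1→C gives 10>6]
(B,P): not NE [P1→D gives 9>5]
(B,Q): not NE [P1→D gives 7>1; P2→P gives 8>6]
(B,R): not NE [P1→C gives 10>9; P2→P gives 8>2]
(C,P): not NE [P1→D gives 9>1; P2→R gives 7>6]
(C,Q): not NE [P1→D gives 7>2; P2→R gives 7>0]
(C,R): NE
(D,P): not NE [P2→R gives 10>0]
(D,Q): not NE [P2→R gives 10>8]
(D,R): not NE [P1→C gives 10>6]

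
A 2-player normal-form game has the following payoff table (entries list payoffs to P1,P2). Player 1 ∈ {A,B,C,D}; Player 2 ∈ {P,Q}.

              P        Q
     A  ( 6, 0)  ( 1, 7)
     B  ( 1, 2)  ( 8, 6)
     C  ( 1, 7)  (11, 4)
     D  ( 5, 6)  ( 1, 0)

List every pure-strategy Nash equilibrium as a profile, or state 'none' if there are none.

(A,P): not NE [P2→Q gives 7>0]
(A,Q): not NE [P1→C gives 11>1]
(B,P): not NE [P1→A gives 6>1; P2→Q gives 6>2]
(B,Q): not NE [P1→C gives 11>8]
(C,P): not NE [P1→A gives 6>1]
(C,Q): not NE [P2→P gives 7>4]
(D,P): not NE [P1→A gives 6>5]
(D,Q): not NE [P1→C gives 11>1; P2→P gives 6>0]

PSNE: ∅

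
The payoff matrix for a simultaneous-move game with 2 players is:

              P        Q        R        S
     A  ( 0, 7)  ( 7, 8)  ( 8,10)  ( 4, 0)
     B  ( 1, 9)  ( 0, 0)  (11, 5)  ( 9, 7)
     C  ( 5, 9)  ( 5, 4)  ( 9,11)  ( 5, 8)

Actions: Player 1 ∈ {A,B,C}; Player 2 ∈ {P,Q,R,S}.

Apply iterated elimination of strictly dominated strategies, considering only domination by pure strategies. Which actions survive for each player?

Remaining: P1:{B,C} P2:{P,R}

P2 drop Q (R beats it: A:10>8 B:5>0 C:11>4)
P1 drop A (B beats it: P:1>0 R:11>8 S:9>4)
P2 drop S (P beats it: B:9>7 C:9>8)
P1→{B,C} P2→{P,R}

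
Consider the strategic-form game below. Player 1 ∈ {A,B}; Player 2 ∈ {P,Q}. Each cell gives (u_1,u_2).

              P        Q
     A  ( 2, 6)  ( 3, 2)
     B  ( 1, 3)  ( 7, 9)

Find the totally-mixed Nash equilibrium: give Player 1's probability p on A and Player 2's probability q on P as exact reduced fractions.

(p,q) = (3/5, 4/5)

P1 indiff ⇒ q·2+(1-q)·3 = q·1+(1-q)·7 ⇒ q(1) = (1-q)(4) ⇒ q = 4/5
P2 indiff ⇒ p·6+(1-p)·3 = p·2+(1-p)·9 ⇒ p(4) = (1-p)(6) ⇒ p = 3/5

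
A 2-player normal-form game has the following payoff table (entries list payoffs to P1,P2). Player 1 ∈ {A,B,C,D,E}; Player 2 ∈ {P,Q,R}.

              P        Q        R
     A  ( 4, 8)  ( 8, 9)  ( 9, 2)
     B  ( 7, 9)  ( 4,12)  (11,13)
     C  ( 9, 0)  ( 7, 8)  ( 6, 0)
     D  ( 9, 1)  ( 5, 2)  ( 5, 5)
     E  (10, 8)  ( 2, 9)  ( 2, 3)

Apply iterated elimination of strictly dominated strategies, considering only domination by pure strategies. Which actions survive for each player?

Remaining: P1:{A,B} P2:{Q,R}

P2 drop P (Q beats it: A:9>8 B:12>9 C:8>0 D:2>1 E:9>8)
P1 drop C (A beats it: Q:8>7 R:9>6)
P1 drop D (A beats it: Q:8>5 R:9>5)
P1 drop E (A beats it: Q:8>2 R:9>2)
P1→{A,B} P2→{Q,R}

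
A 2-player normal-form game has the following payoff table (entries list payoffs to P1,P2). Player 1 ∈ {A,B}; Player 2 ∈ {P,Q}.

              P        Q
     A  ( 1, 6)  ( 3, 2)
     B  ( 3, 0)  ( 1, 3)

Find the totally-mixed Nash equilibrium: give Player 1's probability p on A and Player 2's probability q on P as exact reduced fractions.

P1 indiff ⇒ q·1+(1-q)·3 = q·3+(1-q)·1 ⇒ q(-2) = (1-q)(-2) ⇒ q = 1/2
P2 indiff ⇒ p·6+(1-p)·0 = p·2+(1-p)·3 ⇒ p(4) = (1-p)(3) ⇒ p = 3/7

(p,q) = (3/7, 1/2)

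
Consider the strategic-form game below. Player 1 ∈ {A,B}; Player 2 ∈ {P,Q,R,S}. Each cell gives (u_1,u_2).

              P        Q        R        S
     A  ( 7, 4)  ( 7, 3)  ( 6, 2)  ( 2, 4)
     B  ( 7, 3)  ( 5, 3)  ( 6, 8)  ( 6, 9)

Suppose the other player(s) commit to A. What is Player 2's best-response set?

P2 best: {P,S}

u_2(P vs A) = 4
u_2(Q vs A) = 3
u_2(R vs A) = 2
u_2(S vs A) = 4
max payoff 4 at {P,S}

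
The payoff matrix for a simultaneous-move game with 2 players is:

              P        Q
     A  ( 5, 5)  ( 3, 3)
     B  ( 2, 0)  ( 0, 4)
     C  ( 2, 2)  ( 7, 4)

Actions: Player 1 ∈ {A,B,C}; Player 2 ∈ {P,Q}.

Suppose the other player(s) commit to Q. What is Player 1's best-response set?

u_1(A vs Q) = 3
u_1(B vs Q) = 0
u_1(C vs Q) = 7
max payoff 7 at {C}

BR_1 = {C}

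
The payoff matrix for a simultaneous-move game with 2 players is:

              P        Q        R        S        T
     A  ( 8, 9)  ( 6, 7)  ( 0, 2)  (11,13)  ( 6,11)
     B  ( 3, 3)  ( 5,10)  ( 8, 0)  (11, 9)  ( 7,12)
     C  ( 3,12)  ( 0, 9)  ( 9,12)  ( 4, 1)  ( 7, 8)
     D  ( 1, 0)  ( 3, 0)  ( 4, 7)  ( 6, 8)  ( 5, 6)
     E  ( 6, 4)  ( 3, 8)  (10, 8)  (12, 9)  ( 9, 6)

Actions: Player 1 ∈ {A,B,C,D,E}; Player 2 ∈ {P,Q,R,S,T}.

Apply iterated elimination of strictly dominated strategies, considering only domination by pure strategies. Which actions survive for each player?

P1 drop C (E beats it: P:6>3 Q:3>0 R:10>9 S:12>4 T:9>7)
P1 drop D (B beats it: P:3>1 Q:5>3 R:8>4 S:11>6 T:7>5)
P2 drop P (S beats it: A:13>9 B:9>3 E:9>4)
P2 drop R (S beats it: A:13>2 B:9>0 E:9>8)
P1→{A,B,E} P2→{Q,S,T}

IESDS → P1:{A,B,E} P2:{Q,S,T}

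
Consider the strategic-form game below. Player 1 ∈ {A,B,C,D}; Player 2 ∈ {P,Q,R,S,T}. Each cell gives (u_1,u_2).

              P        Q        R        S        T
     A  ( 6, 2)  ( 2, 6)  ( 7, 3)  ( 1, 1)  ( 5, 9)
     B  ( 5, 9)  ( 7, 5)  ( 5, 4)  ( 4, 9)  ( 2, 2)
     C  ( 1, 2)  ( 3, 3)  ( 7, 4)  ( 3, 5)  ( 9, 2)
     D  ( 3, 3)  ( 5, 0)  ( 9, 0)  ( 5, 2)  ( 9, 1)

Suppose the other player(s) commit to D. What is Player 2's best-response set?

BR_2 = {P}

u_2(P vs D) = 3
u_2(Q vs D) = 0
u_2(R vs D) = 0
u_2(S vs D) = 2
u_2(T vs D) = 1
max payoff 3 at {P}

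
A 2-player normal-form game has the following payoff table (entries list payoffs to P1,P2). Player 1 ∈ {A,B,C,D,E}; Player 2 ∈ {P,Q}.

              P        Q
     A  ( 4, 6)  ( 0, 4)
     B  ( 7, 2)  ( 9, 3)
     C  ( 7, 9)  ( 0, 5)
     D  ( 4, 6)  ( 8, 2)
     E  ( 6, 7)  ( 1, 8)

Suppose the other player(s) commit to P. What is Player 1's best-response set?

u_1(A vs P) = 4
u_1(B vs P) = 7
u_1(C vs P) = 7
u_1(D vs P) = 4
u_1(E vs P) = 6
max payoff 7 at {B,C}

BR_1 = {B,C}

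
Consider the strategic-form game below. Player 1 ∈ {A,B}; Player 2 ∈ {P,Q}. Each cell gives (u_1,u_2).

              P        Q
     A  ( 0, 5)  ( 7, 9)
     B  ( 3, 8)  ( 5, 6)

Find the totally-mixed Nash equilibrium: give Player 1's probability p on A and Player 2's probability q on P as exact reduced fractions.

p=1/3, q=2/5

P1 indiff ⇒ q·0+(1-q)·7 = q·3+(1-q)·5 ⇒ q(-3) = (1-q)(-2) ⇒ q = 2/5
P2 indiff ⇒ p·5+(1-p)·8 = p·9+(1-p)·6 ⇒ p(-4) = (1-p)(-2) ⇒ p = 1/3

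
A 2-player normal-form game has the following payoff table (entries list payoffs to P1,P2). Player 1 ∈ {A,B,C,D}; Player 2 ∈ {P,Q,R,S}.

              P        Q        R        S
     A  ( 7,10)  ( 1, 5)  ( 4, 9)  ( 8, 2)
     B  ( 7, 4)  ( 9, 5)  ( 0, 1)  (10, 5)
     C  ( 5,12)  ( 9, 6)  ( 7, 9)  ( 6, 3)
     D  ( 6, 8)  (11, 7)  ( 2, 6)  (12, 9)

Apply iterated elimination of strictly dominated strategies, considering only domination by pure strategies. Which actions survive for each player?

P2 drop R (P beats it: A:10>9 B:4>1 C:12>9 D:8>6)
P1 drop C (D beats it: P:6>5 Q:11>9 S:12>6)
P1→{A,B,D} P2→{P,Q,S}

IESDS → P1:{A,B,D} P2:{P,Q,S}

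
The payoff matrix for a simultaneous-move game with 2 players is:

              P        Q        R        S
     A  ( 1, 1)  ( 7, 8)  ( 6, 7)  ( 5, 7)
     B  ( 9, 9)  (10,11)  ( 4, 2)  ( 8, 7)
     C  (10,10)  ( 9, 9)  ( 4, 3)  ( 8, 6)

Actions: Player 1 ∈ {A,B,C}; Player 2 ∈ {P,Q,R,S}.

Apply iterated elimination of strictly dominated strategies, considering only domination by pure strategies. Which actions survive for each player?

IESDS → P1:{B,C} P2:{P,Q}

P2 drop R (Q beats it: A:8>7 B:11>2 C:9>3)
P1 drop A (B beats it: P:9>1 Q:10>7 S:8>5)
P2 drop S (P beats it: B:9>7 C:10>6)
P1→{B,C} P2→{P,Q}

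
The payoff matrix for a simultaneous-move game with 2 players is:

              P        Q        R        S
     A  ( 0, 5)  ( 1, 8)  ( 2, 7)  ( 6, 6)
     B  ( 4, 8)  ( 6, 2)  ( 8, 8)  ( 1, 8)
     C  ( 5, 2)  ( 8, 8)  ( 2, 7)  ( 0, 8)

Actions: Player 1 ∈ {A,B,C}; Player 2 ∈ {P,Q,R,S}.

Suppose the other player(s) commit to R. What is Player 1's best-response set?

BR_1 = {B}

u_1(A vs R) = 2
u_1(B vs R) = 8
u_1(C vs R) = 2
max payoff 8 at {B}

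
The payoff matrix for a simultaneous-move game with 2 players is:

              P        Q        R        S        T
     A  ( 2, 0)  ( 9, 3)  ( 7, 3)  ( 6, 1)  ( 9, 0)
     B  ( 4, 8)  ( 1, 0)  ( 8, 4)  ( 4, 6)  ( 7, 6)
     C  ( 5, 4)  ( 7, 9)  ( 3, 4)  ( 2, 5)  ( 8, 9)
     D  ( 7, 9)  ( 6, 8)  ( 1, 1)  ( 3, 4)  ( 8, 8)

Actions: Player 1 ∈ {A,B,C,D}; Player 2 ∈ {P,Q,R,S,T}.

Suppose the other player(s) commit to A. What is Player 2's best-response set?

argmax u_2 = {Q,R}

u_2(P vs A) = 0
u_2(Q vs A) = 3
u_2(R vs A) = 3
u_2(S vs A) = 1
u_2(T vs A) = 0
max payoff 3 at {Q,R}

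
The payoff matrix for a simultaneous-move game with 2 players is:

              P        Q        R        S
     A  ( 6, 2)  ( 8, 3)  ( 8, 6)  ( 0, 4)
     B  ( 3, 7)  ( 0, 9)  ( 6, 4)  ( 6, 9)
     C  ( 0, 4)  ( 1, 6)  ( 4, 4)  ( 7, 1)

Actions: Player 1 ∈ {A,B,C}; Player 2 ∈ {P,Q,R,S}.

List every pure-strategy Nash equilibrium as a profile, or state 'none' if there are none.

(A,P): not NE [P2→R gives 6>2]
(A,Q): not NE [P2→R gives 6>3]
(A,R): NE
(A,S): not NE [P1→C gives 7>0; P2→R gives 6>4]
(B,P): not NE [P1→A gives 6>3; P2→S gives 9>7]
(B,Q): not NE [P1→A gives 8>0]
(B,R): not NE [P1→A gives 8>6; P2→S gives 9>4]
(B,S): not NE [P1→C gives 7>6]
(C,P): not NE [P1→A gives 6>0; P2→Q gives 6>4]
(C,Q): not NE [P1→A gives 8>1]
(C,R): not NE [P1→A gives 8>4; P2→Q gives 6>4]
(C,S): not NE [P2→Q gives 6>1]

PSNE = {(A,R)}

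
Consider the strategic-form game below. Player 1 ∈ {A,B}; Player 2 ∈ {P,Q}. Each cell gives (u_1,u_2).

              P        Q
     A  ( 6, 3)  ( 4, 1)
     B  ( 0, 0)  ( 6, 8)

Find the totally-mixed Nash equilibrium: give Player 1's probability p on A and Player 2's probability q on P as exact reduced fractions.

(p,q) = (4/5, 1/4)

P1 indiff ⇒ q·6+(1-q)·4 = q·0+(1-q)·6 ⇒ q(6) = (1-q)(2) ⇒ q = 1/4
P2 indiff ⇒ p·3+(1-p)·0 = p·1+(1-p)·8 ⇒ p(2) = (1-p)(8) ⇒ p = 4/5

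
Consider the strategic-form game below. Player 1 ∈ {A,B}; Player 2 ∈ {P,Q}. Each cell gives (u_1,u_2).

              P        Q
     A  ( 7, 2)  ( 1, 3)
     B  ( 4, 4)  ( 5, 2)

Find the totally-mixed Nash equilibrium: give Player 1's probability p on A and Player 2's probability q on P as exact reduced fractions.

P1 indiff ⇒ q·7+(1-q)·1 = q·4+(1-q)·5 ⇒ q(3) = (1-q)(4) ⇒ q = 4/7
P2 indiff ⇒ p·2+(1-p)·4 = p·3+(1-p)·2 ⇒ p(-1) = (1-p)(-2) ⇒ p = 2/3

P1 mixes 2/3 on A; P2 mixes 4/7 on P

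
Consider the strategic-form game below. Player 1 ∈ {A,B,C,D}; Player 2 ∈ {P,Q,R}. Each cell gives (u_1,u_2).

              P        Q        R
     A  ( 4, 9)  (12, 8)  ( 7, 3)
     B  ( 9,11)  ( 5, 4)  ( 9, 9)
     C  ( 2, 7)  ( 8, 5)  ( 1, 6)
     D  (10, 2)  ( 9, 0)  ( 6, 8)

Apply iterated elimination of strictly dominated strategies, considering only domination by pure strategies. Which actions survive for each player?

P1 drop C (A beats it: P:4>2 Q:12>8 R:7>1)
P2 drop Q (P beats it: A:9>8 B:11>4 D:2>0)
P1 drop A (B beats it: P:9>4 R:9>7)
P1→{B,D} P2→{P,R}

Survivors P1:{B,D} P2:{P,R}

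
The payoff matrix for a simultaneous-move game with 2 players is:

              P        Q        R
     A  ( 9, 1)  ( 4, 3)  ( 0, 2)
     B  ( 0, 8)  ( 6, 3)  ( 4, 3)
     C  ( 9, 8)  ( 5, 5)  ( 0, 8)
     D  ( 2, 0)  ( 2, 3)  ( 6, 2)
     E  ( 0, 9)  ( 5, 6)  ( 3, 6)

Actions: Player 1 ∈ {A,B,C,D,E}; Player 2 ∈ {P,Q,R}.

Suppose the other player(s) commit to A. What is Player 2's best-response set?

u_2(P vs A) = 1
u_2(Q vs A) = 3
u_2(R vs A) = 2
max payoff 3 at {Q}

BR_2 = {Q}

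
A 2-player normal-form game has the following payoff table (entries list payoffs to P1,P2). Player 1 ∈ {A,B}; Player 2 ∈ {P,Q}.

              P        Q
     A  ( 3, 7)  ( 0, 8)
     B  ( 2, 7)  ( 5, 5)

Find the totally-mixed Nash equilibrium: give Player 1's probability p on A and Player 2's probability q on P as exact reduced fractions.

p=2/3, q=5/6

P1 indiff ⇒ q·3+(1-q)·0 = q·2+(1-q)·5 ⇒ q(1) = (1-q)(5) ⇒ q = 5/6
P2 indiff ⇒ p·7+(1-p)·7 = p·8+(1-p)·5 ⇒ p(-1) = (1-p)(-2) ⇒ p = 2/3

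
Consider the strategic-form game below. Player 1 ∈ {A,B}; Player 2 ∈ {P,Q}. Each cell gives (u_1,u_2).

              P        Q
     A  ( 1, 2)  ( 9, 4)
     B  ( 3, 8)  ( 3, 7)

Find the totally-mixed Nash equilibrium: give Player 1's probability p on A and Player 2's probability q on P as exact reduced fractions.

p=1/3, q=3/4

P1 indiff ⇒ q·1+(1-q)·9 = q·3+(1-q)·3 ⇒ q(-2) = (1-q)(-6) ⇒ q = 3/4
P2 indiff ⇒ p·2+(1-p)·8 = p·4+(1-p)·7 ⇒ p(-2) = (1-p)(-1) ⇒ p = 1/3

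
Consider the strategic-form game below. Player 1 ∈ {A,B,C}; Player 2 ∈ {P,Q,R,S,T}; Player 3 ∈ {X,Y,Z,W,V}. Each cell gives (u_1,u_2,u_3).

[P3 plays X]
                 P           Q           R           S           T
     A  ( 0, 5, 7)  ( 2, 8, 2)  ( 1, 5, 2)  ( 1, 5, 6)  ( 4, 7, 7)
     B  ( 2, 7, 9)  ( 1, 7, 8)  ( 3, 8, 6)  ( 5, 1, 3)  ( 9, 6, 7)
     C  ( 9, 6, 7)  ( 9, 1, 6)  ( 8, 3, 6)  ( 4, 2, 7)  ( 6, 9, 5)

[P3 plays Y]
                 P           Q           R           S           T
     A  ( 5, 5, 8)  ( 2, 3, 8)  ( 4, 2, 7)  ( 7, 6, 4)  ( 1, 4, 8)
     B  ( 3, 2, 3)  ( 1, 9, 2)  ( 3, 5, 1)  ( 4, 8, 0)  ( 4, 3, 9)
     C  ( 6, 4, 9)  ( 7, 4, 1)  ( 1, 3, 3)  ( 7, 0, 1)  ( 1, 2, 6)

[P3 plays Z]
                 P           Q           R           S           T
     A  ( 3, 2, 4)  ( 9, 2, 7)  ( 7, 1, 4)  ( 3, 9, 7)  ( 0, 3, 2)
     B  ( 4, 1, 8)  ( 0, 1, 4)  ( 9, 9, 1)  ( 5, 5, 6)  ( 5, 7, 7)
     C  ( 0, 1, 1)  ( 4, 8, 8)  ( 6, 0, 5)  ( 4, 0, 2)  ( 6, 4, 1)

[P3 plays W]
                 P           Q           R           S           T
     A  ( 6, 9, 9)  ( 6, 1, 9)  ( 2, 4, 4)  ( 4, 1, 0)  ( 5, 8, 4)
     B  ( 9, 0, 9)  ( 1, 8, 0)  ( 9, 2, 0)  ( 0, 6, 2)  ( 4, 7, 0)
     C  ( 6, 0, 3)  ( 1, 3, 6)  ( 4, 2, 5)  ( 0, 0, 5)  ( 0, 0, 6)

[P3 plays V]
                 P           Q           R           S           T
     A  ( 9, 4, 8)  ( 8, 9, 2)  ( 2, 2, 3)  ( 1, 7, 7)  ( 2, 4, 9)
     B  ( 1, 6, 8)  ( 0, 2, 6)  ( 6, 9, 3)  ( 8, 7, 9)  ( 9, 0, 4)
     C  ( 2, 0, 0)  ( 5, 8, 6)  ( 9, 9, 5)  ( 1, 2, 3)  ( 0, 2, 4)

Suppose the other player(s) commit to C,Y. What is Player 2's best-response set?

u_2(P vs C,Y) = 4
u_2(Q vs C,Y) = 4
u_2(R vs C,Y) = 3
u_2(S vs C,Y) = 0
u_2(T vs C,Y) = 2
max payoff 4 at {P,Q}

P2 best: {P,Q}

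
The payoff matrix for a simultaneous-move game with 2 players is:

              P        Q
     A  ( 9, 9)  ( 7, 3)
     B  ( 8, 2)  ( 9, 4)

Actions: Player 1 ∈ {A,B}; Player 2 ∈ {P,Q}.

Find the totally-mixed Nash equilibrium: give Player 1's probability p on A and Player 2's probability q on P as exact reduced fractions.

P1 indiff ⇒ q·9+(1-q)·7 = q·8+(1-q)·9 ⇒ q(1) = (1-q)(2) ⇒ q = 2/3
P2 indiff ⇒ p·9+(1-p)·2 = p·3+(1-p)·4 ⇒ p(6) = (1-p)(2) ⇒ p = 1/4

P1 mixes 1/4 on A; P2 mixes 2/3 on P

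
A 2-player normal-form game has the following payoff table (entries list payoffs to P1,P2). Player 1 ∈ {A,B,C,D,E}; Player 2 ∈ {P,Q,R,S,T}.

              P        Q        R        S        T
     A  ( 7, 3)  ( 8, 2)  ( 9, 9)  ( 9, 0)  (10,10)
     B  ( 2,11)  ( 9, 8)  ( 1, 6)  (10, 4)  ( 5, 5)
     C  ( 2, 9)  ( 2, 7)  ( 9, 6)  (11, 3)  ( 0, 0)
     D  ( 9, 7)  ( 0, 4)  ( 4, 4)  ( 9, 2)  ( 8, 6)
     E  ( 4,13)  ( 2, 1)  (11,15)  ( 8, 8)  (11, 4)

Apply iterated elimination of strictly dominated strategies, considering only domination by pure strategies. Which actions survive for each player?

Remaining: P1:{A,D,E} P2:{P,R,T}

P2 drop Q (P beats it: A:3>2 B:11>8 C:9>7 D:7>4 E:13>1)
P2 drop S (P beats it: A:3>0 B:11>4 C:9>3 D:7>2 E:13>8)
P1 drop B (A beats it: P:7>2 R:9>1 T:10>5)
P1 drop C (E beats it: P:4>2 R:11>9 T:11>0)
P1→{A,D,E} P2→{P,R,T}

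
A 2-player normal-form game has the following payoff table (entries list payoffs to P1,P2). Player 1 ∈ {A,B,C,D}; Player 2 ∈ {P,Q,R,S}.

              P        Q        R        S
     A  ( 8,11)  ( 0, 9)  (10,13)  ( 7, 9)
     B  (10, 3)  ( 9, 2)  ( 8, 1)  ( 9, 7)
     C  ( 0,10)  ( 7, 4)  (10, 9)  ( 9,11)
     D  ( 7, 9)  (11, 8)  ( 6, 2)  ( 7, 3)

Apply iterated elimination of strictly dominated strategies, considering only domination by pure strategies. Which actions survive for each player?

IESDS → P1:{A,B,C} P2:{P,R,S}

P2 drop Q (P beats it: A:11>9 B:3>2 C:10>4 D:9>8)
P1 drop D (B beats it: P:10>7 R:8>6 S:9>7)
P1→{A,B,C} P2→{P,R,S}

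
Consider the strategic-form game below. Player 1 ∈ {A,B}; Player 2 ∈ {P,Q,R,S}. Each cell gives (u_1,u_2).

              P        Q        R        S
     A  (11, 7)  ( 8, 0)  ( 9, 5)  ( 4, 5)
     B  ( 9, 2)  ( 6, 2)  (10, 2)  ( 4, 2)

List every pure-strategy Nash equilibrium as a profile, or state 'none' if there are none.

PSNE = {(A,P), (B,R), (B,S)}

(A,P): NE
(A,Q): not NE [P2→P gives 7>0]
(A,R): not NE [P1→B gives 10>9; P2→P gives 7>5]
(A,S): not NE [P2→P gives 7>5]
(B,P): not NE [P1→A gives 11>9]
(B,Q): not NE [P1→A gives 8>6]
(B,R): NE
(B,S): NE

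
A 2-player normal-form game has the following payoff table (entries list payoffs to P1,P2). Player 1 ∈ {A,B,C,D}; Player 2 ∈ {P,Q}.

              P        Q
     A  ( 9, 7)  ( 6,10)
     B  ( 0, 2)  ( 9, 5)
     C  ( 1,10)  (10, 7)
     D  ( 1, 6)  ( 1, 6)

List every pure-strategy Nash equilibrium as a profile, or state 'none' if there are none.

(A,P): not NE [P2→Q gives 10>7]
(A,Q): not NE [P1→C gives 10>6]
(B,P): not NE [P1→A gives 9>0; P2→Q gives 5>2]
(B,Q): not NE [P1→C gives 10>9]
(C,P): not NE [P1→A gives 9>1]
(C,Q): not NE [P2→P gives 10>7]
(D,P): not NE [P1→A gives 9>1]
(D,Q): not NE [P1→C gives 10>1]

PSNE: ∅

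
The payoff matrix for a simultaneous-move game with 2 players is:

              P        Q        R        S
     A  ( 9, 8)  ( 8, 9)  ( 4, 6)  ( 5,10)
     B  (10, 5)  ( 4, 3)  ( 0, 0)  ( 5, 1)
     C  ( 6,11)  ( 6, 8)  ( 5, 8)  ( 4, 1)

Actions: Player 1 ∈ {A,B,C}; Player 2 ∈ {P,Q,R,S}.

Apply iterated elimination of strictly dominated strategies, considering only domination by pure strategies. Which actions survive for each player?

P2 drop R (P beats it: A:8>6 B:5>0 C:11>8)
P1 drop C (A beats it: P:9>6 Q:8>6 S:5>4)
P1→{A,B} P2→{P,Q,S}

Remaining: P1:{A,B} P2:{P,Q,S}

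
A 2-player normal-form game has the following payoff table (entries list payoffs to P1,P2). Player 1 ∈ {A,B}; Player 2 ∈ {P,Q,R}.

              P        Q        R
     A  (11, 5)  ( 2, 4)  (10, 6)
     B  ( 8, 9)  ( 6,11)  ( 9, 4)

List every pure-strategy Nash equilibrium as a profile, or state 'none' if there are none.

PSNE = {(A,R), (B,Q)}

(A,P): not NE [P2→R gives 6>5]
(A,Q): not NE [P1→B gives 6>2; P2→R gives 6>4]
(A,R): NE
(B,P): not NE [P1→A gives 11>8; P2→Q gives 11>9]
(B,Q): NE
(B,R): not NE [P1→A gives 10>9; P2→Q gives 11>4]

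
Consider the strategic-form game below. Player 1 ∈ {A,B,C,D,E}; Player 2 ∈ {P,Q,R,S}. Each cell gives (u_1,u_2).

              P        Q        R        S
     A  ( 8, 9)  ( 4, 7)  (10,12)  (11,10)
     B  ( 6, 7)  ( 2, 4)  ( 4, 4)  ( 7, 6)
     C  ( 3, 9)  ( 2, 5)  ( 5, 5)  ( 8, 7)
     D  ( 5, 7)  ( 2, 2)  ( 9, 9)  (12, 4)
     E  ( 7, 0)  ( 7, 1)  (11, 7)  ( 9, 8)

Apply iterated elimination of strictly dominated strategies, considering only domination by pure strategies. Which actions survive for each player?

P1 drop B (A beats it: P:8>6 Q:4>2 R:10>4 S:11>7)
P1 drop C (A beats it: P:8>3 Q:4>2 R:10>5 S:11>8)
P2 drop P (R beats it: A:12>9 D:9>7 E:7>0)
P2 drop Q (R beats it: A:12>7 D:9>2 E:7>1)
P1→{A,D,E} P2→{R,S}

Survivors P1:{A,D,E} P2:{R,S}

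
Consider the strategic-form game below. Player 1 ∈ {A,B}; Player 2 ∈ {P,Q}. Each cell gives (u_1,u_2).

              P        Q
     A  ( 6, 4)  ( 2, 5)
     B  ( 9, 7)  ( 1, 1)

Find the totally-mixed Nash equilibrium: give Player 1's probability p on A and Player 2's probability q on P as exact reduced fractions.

P1 indiff ⇒ q·6+(1-q)·2 = q·9+(1-q)·1 ⇒ q(-3) = (1-q)(-1) ⇒ q = 1/4
P2 indiff ⇒ p·4+(1-p)·7 = p·5+(1-p)·1 ⇒ p(-1) = (1-p)(-6) ⇒ p = 6/7

(p,q) = (6/7, 1/4)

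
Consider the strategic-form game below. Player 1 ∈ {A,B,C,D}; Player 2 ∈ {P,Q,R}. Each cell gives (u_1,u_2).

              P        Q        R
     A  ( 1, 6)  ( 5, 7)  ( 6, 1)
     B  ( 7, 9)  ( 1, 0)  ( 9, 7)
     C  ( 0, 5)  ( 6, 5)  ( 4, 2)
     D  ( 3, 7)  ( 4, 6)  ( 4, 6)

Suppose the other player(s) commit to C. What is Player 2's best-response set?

argmax u_2 = {P,Q}

u_2(P vs C) = 5
u_2(Q vs C) = 5
u_2(R vs C) = 2
max payoff 5 at {P,Q}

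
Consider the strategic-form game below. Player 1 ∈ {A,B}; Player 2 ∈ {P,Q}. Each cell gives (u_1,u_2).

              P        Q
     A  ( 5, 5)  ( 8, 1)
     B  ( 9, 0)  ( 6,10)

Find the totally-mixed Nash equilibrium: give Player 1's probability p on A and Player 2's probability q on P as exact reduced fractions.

p=5/7, q=1/3

P1 indiff ⇒ q·5+(1-q)·8 = q·9+(1-q)·6 ⇒ q(-4) = (1-q)(-2) ⇒ q = 1/3
P2 indiff ⇒ p·5+(1-p)·0 = p·1+(1-p)·10 ⇒ p(4) = (1-p)(10) ⇒ p = 5/7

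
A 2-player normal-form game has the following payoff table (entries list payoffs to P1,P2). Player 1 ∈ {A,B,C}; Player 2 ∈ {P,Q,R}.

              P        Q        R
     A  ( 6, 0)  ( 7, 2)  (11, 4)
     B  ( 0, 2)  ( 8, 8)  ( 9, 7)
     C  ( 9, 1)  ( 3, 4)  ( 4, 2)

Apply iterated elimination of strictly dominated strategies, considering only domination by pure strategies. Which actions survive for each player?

IESDS → P1:{A,B} P2:{Q,R}

P2 drop P (Q beats it: A:2>0 B:8>2 C:4>1)
P1 drop C (A beats it: Q:7>3 R:11>4)
P1→{A,B} P2→{Q,R}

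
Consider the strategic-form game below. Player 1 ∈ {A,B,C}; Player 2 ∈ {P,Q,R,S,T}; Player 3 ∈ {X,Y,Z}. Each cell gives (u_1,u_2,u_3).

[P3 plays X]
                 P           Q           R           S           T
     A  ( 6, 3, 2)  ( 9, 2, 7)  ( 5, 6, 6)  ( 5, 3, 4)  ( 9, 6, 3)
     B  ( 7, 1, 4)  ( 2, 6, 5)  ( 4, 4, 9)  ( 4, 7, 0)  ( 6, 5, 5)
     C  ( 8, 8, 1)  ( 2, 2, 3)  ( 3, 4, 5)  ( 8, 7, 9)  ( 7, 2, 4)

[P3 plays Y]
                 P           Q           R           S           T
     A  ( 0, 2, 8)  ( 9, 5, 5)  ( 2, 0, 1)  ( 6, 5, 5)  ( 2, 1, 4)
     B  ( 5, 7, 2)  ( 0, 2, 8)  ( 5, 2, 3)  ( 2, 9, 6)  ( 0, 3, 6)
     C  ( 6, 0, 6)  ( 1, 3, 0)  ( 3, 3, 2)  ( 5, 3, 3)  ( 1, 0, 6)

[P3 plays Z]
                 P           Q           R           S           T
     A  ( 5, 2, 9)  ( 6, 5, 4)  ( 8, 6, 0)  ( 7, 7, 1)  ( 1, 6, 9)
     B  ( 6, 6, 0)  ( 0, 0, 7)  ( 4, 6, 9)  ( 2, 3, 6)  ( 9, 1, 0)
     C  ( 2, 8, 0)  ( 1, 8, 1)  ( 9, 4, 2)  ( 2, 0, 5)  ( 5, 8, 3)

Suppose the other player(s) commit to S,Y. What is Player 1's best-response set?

u_1(A vs S,Y) = 6
u_1(B vs S,Y) = 2
u_1(C vs S,Y) = 5
max payoff 6 at {A}

P1 best: {A}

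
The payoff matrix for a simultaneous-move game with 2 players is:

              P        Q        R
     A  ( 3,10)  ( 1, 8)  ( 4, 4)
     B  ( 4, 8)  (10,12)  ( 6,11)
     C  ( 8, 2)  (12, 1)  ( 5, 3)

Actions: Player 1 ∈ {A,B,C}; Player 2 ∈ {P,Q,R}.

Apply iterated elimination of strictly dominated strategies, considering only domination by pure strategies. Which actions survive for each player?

P1 drop A (B beats it: P:4>3 Q:10>1 R:6>4)
P2 drop P (R beats it: B:11>8 C:3>2)
P1→{B,C} P2→{Q,R}

Survivors P1:{B,C} P2:{Q,R}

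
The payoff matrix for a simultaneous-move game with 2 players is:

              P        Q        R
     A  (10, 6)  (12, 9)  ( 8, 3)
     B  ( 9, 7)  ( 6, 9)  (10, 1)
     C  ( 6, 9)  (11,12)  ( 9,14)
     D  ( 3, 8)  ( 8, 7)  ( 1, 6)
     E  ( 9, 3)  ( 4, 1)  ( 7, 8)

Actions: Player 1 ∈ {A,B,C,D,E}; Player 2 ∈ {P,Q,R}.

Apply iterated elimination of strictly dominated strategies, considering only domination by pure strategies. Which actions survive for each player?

Survivors P1:{A,B,C} P2:{Q,R}

P1 drop D (A beats it: P:10>3 Q:12>8 R:8>1)
P1 drop E (A beats it: P:10>9 Q:12>4 R:8>7)
P2 drop P (Q beats it: A:9>6 B:9>7 C:12>9)
P1→{A,B,C} P2→{Q,R}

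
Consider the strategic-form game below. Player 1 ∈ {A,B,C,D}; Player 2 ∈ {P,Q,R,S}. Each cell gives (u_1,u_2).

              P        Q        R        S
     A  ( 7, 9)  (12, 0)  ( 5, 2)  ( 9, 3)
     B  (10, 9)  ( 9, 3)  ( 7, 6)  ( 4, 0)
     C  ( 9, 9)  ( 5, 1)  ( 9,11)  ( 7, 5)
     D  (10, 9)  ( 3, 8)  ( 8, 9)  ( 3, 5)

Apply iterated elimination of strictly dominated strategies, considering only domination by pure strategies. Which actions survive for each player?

IESDS → P1:{B,C,D} P2:{P,R}

P2 drop Q (P beats it: A:9>0 B:9>3 C:9>1 D:9>8)
P2 drop S (P beats it: A:9>3 B:9>0 C:9>5 D:9>5)
P1 drop A (B beats it: P:10>7 R:7>5)
P1→{B,C,D} P2→{P,R}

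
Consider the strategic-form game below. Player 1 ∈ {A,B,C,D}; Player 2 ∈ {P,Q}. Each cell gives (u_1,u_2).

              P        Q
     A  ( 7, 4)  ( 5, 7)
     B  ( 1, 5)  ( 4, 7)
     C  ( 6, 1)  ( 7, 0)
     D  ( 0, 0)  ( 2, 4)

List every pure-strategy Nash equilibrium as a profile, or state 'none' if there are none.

(A,P): not NE [P2→Q gives 7>4]
(A,Q): not NE [P1→C gives 7>5]
(B,P): not NE [P1→A gives 7>1; P2→Q gives 7>5]
(B,Q): not NE [P1→C gives 7>4]
(C,P): not NE [P1→A gives 7>6]
(C,Q): not NE [P2→P gives 1>0]
(D,P): not NE [P1→A gives 7>0; P2→Q gives 4>0]
(D,Q): not NE [P1→C gives 7>2]

No pure NE.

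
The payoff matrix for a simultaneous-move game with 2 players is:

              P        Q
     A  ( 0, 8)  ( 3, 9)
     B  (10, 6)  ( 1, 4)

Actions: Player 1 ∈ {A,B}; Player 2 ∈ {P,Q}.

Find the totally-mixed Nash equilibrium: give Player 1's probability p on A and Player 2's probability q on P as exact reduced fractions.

P1 indiff ⇒ q·0+(1-q)·3 = q·10+(1-q)·1 ⇒ q(-10) = (1-q)(-2) ⇒ q = 1/6
P2 indiff ⇒ p·8+(1-p)·6 = p·9+(1-p)·4 ⇒ p(-1) = (1-p)(-2) ⇒ p = 2/3

(p,q) = (2/3, 1/6)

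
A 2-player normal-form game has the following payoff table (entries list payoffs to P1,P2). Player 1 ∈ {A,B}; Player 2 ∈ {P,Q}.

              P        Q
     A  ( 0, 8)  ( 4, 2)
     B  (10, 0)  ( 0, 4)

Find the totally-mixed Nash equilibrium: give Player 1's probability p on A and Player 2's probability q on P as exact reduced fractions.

p=2/5, q=2/7

P1 indiff ⇒ q·0+(1-q)·4 = q·10+(1-q)·0 ⇒ q(-10) = (1-q)(-4) ⇒ q = 2/7
P2 indiff ⇒ p·8+(1-p)·0 = p·2+(1-p)·4 ⇒ p(6) = (1-p)(4) ⇒ p = 2/5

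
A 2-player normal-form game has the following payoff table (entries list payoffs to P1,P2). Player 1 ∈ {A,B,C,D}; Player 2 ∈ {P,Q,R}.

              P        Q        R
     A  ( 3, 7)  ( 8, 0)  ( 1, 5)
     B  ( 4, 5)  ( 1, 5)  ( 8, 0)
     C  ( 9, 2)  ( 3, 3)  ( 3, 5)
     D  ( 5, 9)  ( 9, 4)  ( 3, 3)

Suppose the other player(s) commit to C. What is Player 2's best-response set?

argmax u_2 = {R}

u_2(P vs C) = 2
u_2(Q vs C) = 3
u_2(R vs C) = 5
max payoff 5 at {R}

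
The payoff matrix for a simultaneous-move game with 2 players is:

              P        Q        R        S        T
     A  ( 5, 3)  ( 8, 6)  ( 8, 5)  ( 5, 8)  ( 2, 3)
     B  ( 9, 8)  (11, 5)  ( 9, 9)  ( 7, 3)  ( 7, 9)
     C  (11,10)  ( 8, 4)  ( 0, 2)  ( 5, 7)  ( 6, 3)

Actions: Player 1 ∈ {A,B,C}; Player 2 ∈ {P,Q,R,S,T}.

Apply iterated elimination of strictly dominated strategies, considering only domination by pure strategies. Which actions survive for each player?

Remaining: P1:{B,C} P2:{P,R,T}

P1 drop A (B beats it: P:9>5 Q:11>8 R:9>8 S:7>5 T:7>2)
P2 drop Q (P beats it: B:8>5 C:10>4)
P2 drop S (P beats it: B:8>3 C:10>7)
P1→{B,C} P2→{P,R,T}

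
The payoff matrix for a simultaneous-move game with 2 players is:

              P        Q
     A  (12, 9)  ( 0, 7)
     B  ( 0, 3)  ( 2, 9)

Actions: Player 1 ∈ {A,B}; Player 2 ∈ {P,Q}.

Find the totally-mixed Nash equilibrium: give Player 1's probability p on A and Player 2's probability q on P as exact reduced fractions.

P1 indiff ⇒ q·12+(1-q)·0 = q·0+(1-q)·2 ⇒ q(12) = (1-q)(2) ⇒ q = 1/7
P2 indiff ⇒ p·9+(1-p)·3 = p·7+(1-p)·9 ⇒ p(2) = (1-p)(6) ⇒ p = 3/4

(p,q) = (3/4, 1/7)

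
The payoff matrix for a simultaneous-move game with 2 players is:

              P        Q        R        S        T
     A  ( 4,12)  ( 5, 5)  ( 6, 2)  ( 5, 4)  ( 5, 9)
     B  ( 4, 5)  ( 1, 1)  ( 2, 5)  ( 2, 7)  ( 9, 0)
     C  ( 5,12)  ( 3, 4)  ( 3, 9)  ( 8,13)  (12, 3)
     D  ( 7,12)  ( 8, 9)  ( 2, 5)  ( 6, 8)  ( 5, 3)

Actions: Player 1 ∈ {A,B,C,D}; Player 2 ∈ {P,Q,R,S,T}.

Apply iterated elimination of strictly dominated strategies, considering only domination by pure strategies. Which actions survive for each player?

P1 drop B (C beats it: P:5>4 Q:3>1 R:3>2 S:8>2 T:12>9)
P2 drop Q (P beats it: A:12>5 C:12>4 D:12>9)
P2 drop R (P beats it: A:12>2 C:12>9 D:12>5)
P1 drop A (C beats it: P:5>4 S:8>5 T:12>5)
P2 drop T (P beats it: C:12>3 D:12>3)
P1→{C,D} P2→{P,S}

IESDS → P1:{C,D} P2:{P,S}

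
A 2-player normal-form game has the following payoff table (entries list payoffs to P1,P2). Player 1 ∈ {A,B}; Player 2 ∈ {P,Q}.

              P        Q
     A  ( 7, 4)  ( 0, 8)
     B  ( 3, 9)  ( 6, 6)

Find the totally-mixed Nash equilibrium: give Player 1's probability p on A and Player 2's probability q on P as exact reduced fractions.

P1 mixes 3/7 on A; P2 mixes 3/5 on P

P1 indiff ⇒ q·7+(1-q)·0 = q·3+(1-q)·6 ⇒ q(4) = (1-q)(6) ⇒ q = 3/5
P2 indiff ⇒ p·4+(1-p)·9 = p·8+(1-p)·6 ⇒ p(-4) = (1-p)(-3) ⇒ p = 3/7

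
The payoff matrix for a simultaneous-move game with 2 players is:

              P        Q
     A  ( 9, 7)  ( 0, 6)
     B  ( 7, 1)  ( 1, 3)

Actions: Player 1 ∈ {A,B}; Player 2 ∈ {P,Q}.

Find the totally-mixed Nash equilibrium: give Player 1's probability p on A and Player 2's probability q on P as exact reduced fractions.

P1 mixes 2/3 on A; P2 mixes 1/3 on P

P1 indiff ⇒ q·9+(1-q)·0 = q·7+(1-q)·1 ⇒ q(2) = (1-q)(1) ⇒ q = 1/3
P2 indiff ⇒ p·7+(1-p)·1 = p·6+(1-p)·3 ⇒ p(1) = (1-p)(2) ⇒ p = 2/3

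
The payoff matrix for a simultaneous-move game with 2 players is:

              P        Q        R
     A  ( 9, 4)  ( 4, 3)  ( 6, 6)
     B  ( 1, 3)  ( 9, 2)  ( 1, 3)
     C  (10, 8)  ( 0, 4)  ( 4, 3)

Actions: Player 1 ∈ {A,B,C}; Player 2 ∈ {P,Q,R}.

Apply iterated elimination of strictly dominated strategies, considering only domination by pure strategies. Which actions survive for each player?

Survivors P1:{A,C} P2:{P,R}

P2 drop Q (P beats it: A:4>3 B:3>2 C:8>4)
P1 drop B (A beats it: P:9>1 R:6>1)
P1→{A,C} P2→{P,R}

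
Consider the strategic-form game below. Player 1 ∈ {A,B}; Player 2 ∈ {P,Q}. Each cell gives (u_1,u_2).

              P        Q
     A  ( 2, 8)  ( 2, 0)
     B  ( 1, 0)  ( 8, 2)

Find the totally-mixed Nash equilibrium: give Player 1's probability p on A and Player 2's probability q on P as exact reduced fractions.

p=1/5, q=6/7

P1 indiff ⇒ q·2+(1-q)·2 = q·1+(1-q)·8 ⇒ q(1) = (1-q)(6) ⇒ q = 6/7
P2 indiff ⇒ p·8+(1-p)·0 = p·0+(1-p)·2 ⇒ p(8) = (1-p)(2) ⇒ p = 1/5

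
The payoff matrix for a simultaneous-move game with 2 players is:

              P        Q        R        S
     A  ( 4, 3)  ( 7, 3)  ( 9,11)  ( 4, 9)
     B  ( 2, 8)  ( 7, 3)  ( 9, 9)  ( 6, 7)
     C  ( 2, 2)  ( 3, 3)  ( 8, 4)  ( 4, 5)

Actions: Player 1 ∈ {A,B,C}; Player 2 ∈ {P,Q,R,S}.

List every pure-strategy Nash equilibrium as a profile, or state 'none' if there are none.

NE set: (A,R), (B,R)

(A,P): not NE [P2→R gives 11>3]
(A,Q): not NE [P2→R gives 11>3]
(A,R): NE
(A,S): not NE [P1→B gives 6>4; P2→R gives 11>9]
(B,P): not NE [P1→A gives 4>2; P2→R gives 9>8]
(B,Q): not NE [P2→R gives 9>3]
(B,R): NE
(B,S): not NE [P2→R gives 9>7]
(C,P): not NE [P1→A gives 4>2; P2→S gives 5>2]
(C,Q): not NE [P1→B gives 7>3; P2→S gives 5>3]
(C,R): not NE [P1→B gives 9>8; P2→S gives 5>4]
(C,S): not NE [P1→B gives 6>4]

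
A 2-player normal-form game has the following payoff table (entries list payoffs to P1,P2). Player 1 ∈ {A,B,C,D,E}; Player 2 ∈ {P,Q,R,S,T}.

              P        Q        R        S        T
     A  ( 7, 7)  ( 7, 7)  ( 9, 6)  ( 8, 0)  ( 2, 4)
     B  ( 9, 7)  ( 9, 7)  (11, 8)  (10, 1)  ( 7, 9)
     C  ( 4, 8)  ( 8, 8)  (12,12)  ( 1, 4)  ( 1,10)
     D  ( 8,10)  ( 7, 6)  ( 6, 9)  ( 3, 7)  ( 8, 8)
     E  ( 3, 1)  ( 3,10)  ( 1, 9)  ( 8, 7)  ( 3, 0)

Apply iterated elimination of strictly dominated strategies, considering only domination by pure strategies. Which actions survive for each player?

Survivors P1:{B,C,D} P2:{P,R,T}

P1 drop A (B beats it: P:9>7 Q:9>7 R:11>9 S:10>8 T:7>2)
P1 drop E (B beats it: P:9>3 Q:9>3 R:11>1 S:10>8 T:7>3)
P2 drop Q (R beats it: B:8>7 C:12>8 D:9>6)
P2 drop S (P beats it: B:7>1 C:8>4 D:10>7)
P1→{B,C,D} P2→{P,R,T}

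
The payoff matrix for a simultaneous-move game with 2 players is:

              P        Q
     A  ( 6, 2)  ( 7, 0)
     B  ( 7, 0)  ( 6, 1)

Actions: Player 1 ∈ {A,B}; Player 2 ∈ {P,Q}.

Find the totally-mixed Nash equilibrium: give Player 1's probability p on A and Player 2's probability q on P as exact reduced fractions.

P1 indiff ⇒ q·6+(1-q)·7 = q·7+(1-q)·6 ⇒ q(-1) = (1-q)(-1) ⇒ q = 1/2
P2 indiff ⇒ p·2+(1-p)·0 = p·0+(1-p)·1 ⇒ p(2) = (1-p)(1) ⇒ p = 1/3

P1 mixes 1/3 on A; P2 mixes 1/2 on P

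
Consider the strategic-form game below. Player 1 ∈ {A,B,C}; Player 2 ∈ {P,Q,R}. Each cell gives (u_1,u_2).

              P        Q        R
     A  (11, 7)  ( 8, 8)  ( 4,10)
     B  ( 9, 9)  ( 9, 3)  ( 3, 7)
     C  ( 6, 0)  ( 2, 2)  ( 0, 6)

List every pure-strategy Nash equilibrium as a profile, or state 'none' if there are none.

(A,P): not NE [P2→R gives 10>7]
(A,Q): not NE [P1→B gives 9>8; P2→R gives 10>8]
(A,R): NE
(B,P): not NE [P1→A gives 11>9]
(B,Q): not NE [P2→P gives 9>3]
(B,R): not NE [P1→A gives 4>3; P2→P gives 9>7]
(C,P): not NE [P1→A gives 11>6; P2→R gives 6>0]
(C,Q): not NE [P1→B gives 9>2; P2→R gives 6>2]
(C,R): not NE [P1→A gives 4>0]

PSNE = {(A,R)}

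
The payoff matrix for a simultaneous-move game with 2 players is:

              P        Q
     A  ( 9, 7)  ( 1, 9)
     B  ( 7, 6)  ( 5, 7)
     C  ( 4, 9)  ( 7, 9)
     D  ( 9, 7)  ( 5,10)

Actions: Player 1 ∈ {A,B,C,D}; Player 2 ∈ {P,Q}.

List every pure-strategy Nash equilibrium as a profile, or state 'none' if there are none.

Nash profiles: (C,Q)

(A,P): not NE [P2→Q gives 9>7]
(A,Q): not NE [P1→C gives 7>1]
(B,P): not NE [P1→D gives 9>7; P2→Q gives 7>6]
(B,Q): not NE [P1→C gives 7>5]
(C,P): not NE [P1→D gives 9>4]
(C,Q): NE
(D,P): not NE [P2→Q gives 10>7]
(D,Q): not NE [P1→C gives 7>5]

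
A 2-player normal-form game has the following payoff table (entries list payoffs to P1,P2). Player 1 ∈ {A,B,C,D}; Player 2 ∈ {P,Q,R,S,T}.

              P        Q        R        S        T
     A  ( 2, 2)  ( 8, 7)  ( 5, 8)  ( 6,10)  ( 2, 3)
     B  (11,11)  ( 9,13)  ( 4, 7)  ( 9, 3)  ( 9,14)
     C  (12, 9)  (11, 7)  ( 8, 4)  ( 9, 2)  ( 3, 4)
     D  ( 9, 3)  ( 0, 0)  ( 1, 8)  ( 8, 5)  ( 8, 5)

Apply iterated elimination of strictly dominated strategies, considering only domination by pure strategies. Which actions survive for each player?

Survivors P1:{B,C} P2:{P,Q,T}

P1 drop A (C beats it: P:12>2 Q:11>8 R:8>5 S:9>6 T:3>2)
P1 drop D (B beats it: P:11>9 Q:9>0 R:4>1 S:9>8 T:9>8)
P2 drop R (P beats it: B:11>7 C:9>4)
P2 drop S (P beats it: B:11>3 C:9>2)
P1→{B,C} P2→{P,Q,T}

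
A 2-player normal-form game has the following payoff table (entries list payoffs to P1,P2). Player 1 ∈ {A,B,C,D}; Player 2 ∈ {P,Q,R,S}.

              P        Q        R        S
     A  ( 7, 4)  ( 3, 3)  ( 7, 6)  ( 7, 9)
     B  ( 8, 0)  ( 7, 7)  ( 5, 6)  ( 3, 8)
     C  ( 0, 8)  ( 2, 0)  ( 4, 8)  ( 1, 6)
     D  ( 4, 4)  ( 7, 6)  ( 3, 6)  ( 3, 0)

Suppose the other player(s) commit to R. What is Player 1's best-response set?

u_1(A vs R) = 7
u_1(B vs R) = 5
u_1(C vs R) = 4
u_1(D vs R) = 3
max payoff 7 at {A}

P1 best: {A}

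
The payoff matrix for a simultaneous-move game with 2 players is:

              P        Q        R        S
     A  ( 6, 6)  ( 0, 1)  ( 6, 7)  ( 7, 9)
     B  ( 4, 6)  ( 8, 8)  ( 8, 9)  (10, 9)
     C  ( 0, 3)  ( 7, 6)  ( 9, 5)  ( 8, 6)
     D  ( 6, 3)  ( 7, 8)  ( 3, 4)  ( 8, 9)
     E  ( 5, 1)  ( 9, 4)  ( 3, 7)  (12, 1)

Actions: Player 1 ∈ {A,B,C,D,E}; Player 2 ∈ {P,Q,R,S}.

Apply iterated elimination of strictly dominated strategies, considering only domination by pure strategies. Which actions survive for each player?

Survivors P1:{B,C,E} P2:{Q,R,S}

P2 drop P (R beats it: A:7>6 B:9>6 C:5>3 D:4>3 E:7>1)
P1 drop A (B beats it: Q:8>0 R:8>6 S:10>7)
P1 drop D (B beats it: Q:8>7 R:8>3 S:10>8)
P1→{B,C,E} P2→{Q,R,S}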